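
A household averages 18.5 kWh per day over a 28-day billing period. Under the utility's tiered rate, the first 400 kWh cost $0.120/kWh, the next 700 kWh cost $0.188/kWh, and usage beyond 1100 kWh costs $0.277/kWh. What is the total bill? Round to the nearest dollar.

$70

Usage = 18.5 kWh/day × 28 days = 518 kWh
First 400 kWh × $0.120 = $48.00
Next 118 kWh × $0.188 = $22.18
Remaining tier: 0 kWh (not reached)
Total = $70.18 ≈ $70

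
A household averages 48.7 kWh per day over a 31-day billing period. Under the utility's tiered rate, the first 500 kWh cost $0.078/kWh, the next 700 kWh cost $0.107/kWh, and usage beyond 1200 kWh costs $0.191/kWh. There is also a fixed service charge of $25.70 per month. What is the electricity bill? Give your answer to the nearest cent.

Usage = 48.7 kWh/day × 31 days = 1509.7 kWh
First 500 kWh × $0.078 = $39.00
Next 700 kWh × $0.107 = $74.90
Remaining 309.7 kWh × $0.191 = $59.15
Energy charge = $173.05; + service $25.70 = $198.75

$198.75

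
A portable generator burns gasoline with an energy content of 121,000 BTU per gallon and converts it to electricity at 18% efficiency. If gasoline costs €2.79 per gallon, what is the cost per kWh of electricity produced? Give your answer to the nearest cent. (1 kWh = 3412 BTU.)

Electrical output per gallon = 121,000 BTU × 0.18 / 3412 BTU/kWh = 6.383 kWh
Cost per kWh = €2.79 / 6.383 kWh = €0.437

€0.44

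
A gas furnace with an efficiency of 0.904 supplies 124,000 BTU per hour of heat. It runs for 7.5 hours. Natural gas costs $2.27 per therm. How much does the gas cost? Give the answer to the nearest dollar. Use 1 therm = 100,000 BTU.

$23

Heat delivered = 124,000 BTU/h × 7.5 h = 930,000 BTU
Gas input = 930,000 / 0.904 = 1,028,761 BTU
= 1,028,761 / 100,000 = 10.29 therm
Cost = 10.29 × $2.27/therm = $23.35 ≈ $23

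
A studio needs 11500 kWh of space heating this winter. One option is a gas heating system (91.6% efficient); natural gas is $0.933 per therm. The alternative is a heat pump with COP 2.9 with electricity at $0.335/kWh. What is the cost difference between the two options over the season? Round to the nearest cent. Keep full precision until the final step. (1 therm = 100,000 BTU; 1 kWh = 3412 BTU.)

$928.79

Heat load = 11500 kWh × 3412 = 39,238,000 BTU
Gas: input = 39,238,000 / 0.916 = 42,836,245 BTU = 428.4 therm → 428.4 × $0.933 = $399.66
Heat pump: 39,238,000 BTU / 3412 = 11,500 kWh heat; / 2.9 = 3,966 kWh in → × $0.335 = $1,328.45
Difference = |$399.66 − $1,328.45| = $928.79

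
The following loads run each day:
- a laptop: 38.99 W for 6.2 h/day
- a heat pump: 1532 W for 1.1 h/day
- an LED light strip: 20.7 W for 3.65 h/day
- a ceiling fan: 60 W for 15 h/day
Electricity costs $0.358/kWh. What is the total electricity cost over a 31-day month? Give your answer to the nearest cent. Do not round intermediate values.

laptop: 38.99 W × 6.2 h × 31 d = 7,494 Wh = 7.494 kWh
heat pump: 1532 W × 1.1 h × 31 d = 52,241 Wh = 52.24 kWh
LED light strip: 20.7 W × 3.65 h × 31 d = 2,342 Wh = 2.342 kWh
ceiling fan: 60 W × 15 h × 31 d = 27,900 Wh = 27.9 kWh
Total energy = 7.494 + 52.24 + 2.342 + 27.9 = 89.98 kWh
Cost = 89.98 kWh × $0.358 = $32.21

$32.21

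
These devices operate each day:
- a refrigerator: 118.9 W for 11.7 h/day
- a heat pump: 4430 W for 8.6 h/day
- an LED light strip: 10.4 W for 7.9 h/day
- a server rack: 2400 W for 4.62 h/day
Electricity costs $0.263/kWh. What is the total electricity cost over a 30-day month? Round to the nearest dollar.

refrigerator: 118.9 W × 11.7 h × 30 d = 41,734 Wh = 41.73 kWh
heat pump: 4430 W × 8.6 h × 30 d = 1,142,940 Wh = 1,143 kWh
LED light strip: 10.4 W × 7.9 h × 30 d = 2,465 Wh = 2.465 kWh
server rack: 2400 W × 4.62 h × 30 d = 332,640 Wh = 332.6 kWh
Total energy = 41.73 + 1,143 + 2.465 + 332.6 = 1,520 kWh
Cost = 1,520 kWh × $0.263 = $399.70 ≈ $400

$400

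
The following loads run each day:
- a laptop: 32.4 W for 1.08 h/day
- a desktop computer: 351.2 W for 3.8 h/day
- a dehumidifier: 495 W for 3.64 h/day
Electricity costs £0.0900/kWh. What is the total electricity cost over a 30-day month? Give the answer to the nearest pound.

laptop: 32.4 W × 1.08 h × 30 d = 1,050 Wh = 1.05 kWh
desktop computer: 351.2 W × 3.8 h × 30 d = 40,037 Wh = 40.04 kWh
dehumidifier: 495 W × 3.64 h × 30 d = 54,054 Wh = 54.05 kWh
Total energy = 1.05 + 40.04 + 54.05 = 95.14 kWh
Cost = 95.14 kWh × £0.0900 = £8.56 ≈ £9

£9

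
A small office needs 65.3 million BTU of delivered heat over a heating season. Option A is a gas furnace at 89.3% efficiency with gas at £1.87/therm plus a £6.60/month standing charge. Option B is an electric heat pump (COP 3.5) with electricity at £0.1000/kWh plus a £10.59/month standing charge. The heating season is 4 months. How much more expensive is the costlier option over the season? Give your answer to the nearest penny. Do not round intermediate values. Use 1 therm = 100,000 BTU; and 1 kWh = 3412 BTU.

Heat load = 65.3 × 10⁶ BTU = 65,300,000 BTU
Gas: input = 65,300,000 / 0.893 = 73,124,300 BTU = 731.2 therm → 731.2 × £1.87 = £1,367.42; + 4 × £6.60 standing = £1,393.82
Heat pump: 65,300,000 BTU / 3412 = 19,140 kWh heat; / 3.5 = 5,468 kWh in → × £0.1000 = £546.81; + 4 × £10.59 standing = £589.17
Difference = |£1,393.82 − £589.17| = £804.65

£804.65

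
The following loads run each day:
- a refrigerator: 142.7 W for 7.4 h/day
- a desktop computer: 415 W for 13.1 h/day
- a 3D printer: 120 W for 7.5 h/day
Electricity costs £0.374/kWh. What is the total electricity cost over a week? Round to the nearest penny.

£19.35

refrigerator: 142.7 W × 7.4 h × 7 d = 7,392 Wh = 7.392 kWh
desktop computer: 415 W × 13.1 h × 7 d = 38,056 Wh = 38.06 kWh
3D printer: 120 W × 7.5 h × 7 d = 6,300 Wh = 6.3 kWh
Total energy = 7.392 + 38.06 + 6.3 = 51.75 kWh
Cost = 51.75 kWh × £0.374 = £19.35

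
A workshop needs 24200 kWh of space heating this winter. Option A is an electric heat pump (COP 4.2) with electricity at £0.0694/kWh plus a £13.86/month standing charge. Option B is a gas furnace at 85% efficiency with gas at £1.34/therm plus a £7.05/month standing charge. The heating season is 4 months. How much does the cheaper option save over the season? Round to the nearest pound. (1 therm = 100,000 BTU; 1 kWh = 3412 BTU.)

Heat load = 24200 kWh × 3412 = 82,570,400 BTU
Gas: input = 82,570,400 / 0.85 = 97,141,647 BTU = 971.4 therm → 971.4 × £1.34 = £1,301.70; + 4 × £7.05 standing = £1,329.90
Heat pump: 82,570,400 BTU / 3412 = 24,200 kWh heat; / 4.2 = 5,762 kWh in → × £0.0694 = £399.88; + 4 × £13.86 standing = £455.32
Difference = |£1,329.90 − £455.32| = £874.58 ≈ £875

£875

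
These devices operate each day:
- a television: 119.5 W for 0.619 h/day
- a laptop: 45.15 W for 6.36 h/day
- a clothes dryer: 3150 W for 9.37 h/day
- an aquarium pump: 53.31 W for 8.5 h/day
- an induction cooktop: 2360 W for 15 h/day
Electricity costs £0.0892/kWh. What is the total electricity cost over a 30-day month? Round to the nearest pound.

£176

television: 119.5 W × 0.619 h × 30 d = 2,219 Wh = 2.219 kWh
laptop: 45.15 W × 6.36 h × 30 d = 8,615 Wh = 8.615 kWh
clothes dryer: 3150 W × 9.37 h × 30 d = 885,465 Wh = 885.5 kWh
aquarium pump: 53.31 W × 8.5 h × 30 d = 13,594 Wh = 13.59 kWh
induction cooktop: 2360 W × 15 h × 30 d = 1,062,000 Wh = 1,062 kWh
Total energy = 2.219 + 8.615 + 885.5 + 13.59 + 1,062 = 1,972 kWh
Cost = 1,972 kWh × £0.0892 = £175.89 ≈ £176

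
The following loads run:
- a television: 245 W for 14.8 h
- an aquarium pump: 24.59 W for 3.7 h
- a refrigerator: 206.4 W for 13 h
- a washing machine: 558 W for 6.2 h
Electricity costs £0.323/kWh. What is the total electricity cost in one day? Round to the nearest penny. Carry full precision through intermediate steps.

£3.18

television: 245 W × 14.8 h = 3,626 Wh = 3.626 kWh
aquarium pump: 24.59 W × 3.7 h = 91 Wh = 0.09098 kWh
refrigerator: 206.4 W × 13 h = 2,683 Wh = 2.683 kWh
washing machine: 558 W × 6.2 h = 3,460 Wh = 3.46 kWh
Total energy = 3.626 + 0.09098 + 2.683 + 3.46 = 9.86 kWh
Cost = 9.86 kWh × £0.323 = £3.18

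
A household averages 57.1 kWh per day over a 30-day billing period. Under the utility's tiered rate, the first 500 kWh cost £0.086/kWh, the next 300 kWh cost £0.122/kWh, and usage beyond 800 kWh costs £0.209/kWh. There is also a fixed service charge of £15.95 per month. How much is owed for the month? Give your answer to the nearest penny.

Usage = 57.1 kWh/day × 30 days = 1713 kWh
First 500 kWh × £0.086 = £43.00
Next 300 kWh × £0.122 = £36.60
Remaining 913 kWh × £0.209 = £190.82
Energy charge = £270.42; + service £15.95 = £286.37

£286.37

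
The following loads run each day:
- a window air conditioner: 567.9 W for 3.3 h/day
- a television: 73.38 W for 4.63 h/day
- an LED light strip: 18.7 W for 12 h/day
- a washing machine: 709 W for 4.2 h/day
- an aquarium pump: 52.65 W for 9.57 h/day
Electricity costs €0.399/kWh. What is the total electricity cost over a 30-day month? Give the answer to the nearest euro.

window air conditioner: 567.9 W × 3.3 h × 30 d = 56,222 Wh = 56.22 kWh
television: 73.38 W × 4.63 h × 30 d = 10,192 Wh = 10.19 kWh
LED light strip: 18.7 W × 12 h × 30 d = 6,732 Wh = 6.732 kWh
washing machine: 709 W × 4.2 h × 30 d = 89,334 Wh = 89.33 kWh
aquarium pump: 52.65 W × 9.57 h × 30 d = 15,116 Wh = 15.12 kWh
Total energy = 56.22 + 10.19 + 6.732 + 89.33 + 15.12 = 177.6 kWh
Cost = 177.6 kWh × €0.399 = €70.86 ≈ €71

€71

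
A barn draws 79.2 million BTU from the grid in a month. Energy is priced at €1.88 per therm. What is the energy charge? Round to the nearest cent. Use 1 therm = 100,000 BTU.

€1488.96

79.2 million BTU × (10 therm/million BTU) = 792 therm
Cost = 792 therm × €1.88/therm = €1,488.96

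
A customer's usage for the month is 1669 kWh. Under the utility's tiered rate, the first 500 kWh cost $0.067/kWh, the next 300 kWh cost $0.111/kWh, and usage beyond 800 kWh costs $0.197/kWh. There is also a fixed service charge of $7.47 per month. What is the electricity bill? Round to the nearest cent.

$245.46

First 500 kWh × $0.067 = $33.50
Next 300 kWh × $0.111 = $33.30
Remaining 869 kWh × $0.197 = $171.19
Energy charge = $237.99; + service $7.47 = $245.46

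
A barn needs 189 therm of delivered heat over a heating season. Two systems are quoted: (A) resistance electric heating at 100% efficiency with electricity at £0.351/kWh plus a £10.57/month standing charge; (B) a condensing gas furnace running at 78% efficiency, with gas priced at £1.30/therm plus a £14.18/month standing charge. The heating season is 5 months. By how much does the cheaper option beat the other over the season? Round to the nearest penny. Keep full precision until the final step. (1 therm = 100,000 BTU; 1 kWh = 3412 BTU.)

Heat load = 189 therm × 100,000 = 18,900,000 BTU
Gas: input = 18,900,000 / 0.78 = 24,230,769 BTU = 242.3 therm → 242.3 × £1.30 = £315.00; + 5 × £14.18 standing = £385.90
Electric: 18,900,000 BTU / 3412 = 5,539 kWh → × £0.351 = £1,944.28; + 5 × £10.57 standing = £1,997.13
Difference = |£385.90 − £1,997.13| = £1,611.23

£1611.23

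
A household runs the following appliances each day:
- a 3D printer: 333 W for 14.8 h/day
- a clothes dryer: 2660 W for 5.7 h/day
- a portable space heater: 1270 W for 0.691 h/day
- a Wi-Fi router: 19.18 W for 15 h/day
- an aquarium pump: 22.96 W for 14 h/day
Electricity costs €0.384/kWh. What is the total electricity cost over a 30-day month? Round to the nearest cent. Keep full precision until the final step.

3D printer: 333 W × 14.8 h × 30 d = 147,852 Wh = 147.9 kWh
clothes dryer: 2660 W × 5.7 h × 30 d = 454,860 Wh = 454.9 kWh
portable space heater: 1270 W × 0.691 h × 30 d = 26,327 Wh = 26.33 kWh
Wi-Fi router: 19.18 W × 15 h × 30 d = 8,631 Wh = 8.631 kWh
aquarium pump: 22.96 W × 14 h × 30 d = 9,643 Wh = 9.643 kWh
Total energy = 147.9 + 454.9 + 26.33 + 8.631 + 9.643 = 647.3 kWh
Cost = 647.3 kWh × €0.384 = €248.57

€248.57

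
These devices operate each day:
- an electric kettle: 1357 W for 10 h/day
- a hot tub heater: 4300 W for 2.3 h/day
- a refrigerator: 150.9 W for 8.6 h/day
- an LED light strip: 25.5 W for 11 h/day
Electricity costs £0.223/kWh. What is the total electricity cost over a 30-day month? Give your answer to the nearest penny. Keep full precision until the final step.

electric kettle: 1357 W × 10 h × 30 d = 407,100 Wh = 407.1 kWh
hot tub heater: 4300 W × 2.3 h × 30 d = 296,700 Wh = 296.7 kWh
refrigerator: 150.9 W × 8.6 h × 30 d = 38,932 Wh = 38.93 kWh
LED light strip: 25.5 W × 11 h × 30 d = 8,415 Wh = 8.415 kWh
Total energy = 407.1 + 296.7 + 38.93 + 8.415 = 751.1 kWh
Cost = 751.1 kWh × £0.223 = £167.51

£167.51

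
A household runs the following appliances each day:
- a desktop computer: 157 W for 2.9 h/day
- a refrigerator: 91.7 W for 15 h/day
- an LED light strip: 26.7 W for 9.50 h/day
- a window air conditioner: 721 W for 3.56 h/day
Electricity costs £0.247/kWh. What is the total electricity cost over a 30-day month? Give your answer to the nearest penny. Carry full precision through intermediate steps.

desktop computer: 157 W × 2.9 h × 30 d = 13,659 Wh = 13.66 kWh
refrigerator: 91.7 W × 15 h × 30 d = 41,265 Wh = 41.27 kWh
LED light strip: 26.7 W × 9.50 h × 30 d = 7,610 Wh = 7.609 kWh
window air conditioner: 721 W × 3.56 h × 30 d = 77,003 Wh = 77 kWh
Total energy = 13.66 + 41.27 + 7.609 + 77 = 139.5 kWh
Cost = 139.5 kWh × £0.247 = £34.47

£34.47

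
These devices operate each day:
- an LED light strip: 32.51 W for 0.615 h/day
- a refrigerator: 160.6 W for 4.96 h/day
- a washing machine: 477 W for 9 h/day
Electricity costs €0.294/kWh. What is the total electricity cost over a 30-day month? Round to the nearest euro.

€45

LED light strip: 32.51 W × 0.615 h × 30 d = 600 Wh = 0.5998 kWh
refrigerator: 160.6 W × 4.96 h × 30 d = 23,897 Wh = 23.9 kWh
washing machine: 477 W × 9 h × 30 d = 128,790 Wh = 128.8 kWh
Total energy = 0.5998 + 23.9 + 128.8 = 153.3 kWh
Cost = 153.3 kWh × €0.294 = €45.07 ≈ €45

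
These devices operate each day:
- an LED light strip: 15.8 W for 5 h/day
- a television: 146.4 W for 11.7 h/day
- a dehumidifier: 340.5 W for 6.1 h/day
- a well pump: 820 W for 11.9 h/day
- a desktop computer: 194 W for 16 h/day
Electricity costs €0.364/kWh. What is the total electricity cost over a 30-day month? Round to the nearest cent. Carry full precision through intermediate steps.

LED light strip: 15.8 W × 5 h × 30 d = 2,370 Wh = 2.37 kWh
television: 146.4 W × 11.7 h × 30 d = 51,386 Wh = 51.39 kWh
dehumidifier: 340.5 W × 6.1 h × 30 d = 62,311 Wh = 62.31 kWh
well pump: 820 W × 11.9 h × 30 d = 292,740 Wh = 292.7 kWh
desktop computer: 194 W × 16 h × 30 d = 93,120 Wh = 93.12 kWh
Total energy = 2.37 + 51.39 + 62.31 + 292.7 + 93.12 = 501.9 kWh
Cost = 501.9 kWh × €0.364 = €182.70

€182.70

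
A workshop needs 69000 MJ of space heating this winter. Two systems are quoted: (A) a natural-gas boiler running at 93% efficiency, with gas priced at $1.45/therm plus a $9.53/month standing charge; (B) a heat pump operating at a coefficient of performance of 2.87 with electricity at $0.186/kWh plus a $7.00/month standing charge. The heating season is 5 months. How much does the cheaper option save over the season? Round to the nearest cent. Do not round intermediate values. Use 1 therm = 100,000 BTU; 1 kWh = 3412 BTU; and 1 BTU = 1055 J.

Heat load = 69000 MJ = 69,000,000,000 J / 1055 = 65,402,844 BTU
Gas: input = 65,402,844 / 0.93 = 70,325,638 BTU = 703.3 therm → 703.3 × $1.45 = $1,019.72; + 5 × $9.53 standing = $1,067.37
Heat pump: 65,402,844 BTU / 3412 = 19,170 kWh heat; / 2.87 = 6,679 kWh in → × $0.186 = $1,242.28; + 5 × $7.00 standing = $1,277.28
Difference = |$1,067.37 − $1,277.28| = $209.91

$209.91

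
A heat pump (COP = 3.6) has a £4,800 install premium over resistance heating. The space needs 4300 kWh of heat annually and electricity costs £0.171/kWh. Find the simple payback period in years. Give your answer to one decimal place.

Resistance: 4300 kWh × £0.171 = £735.30/yr
Heat pump: 4300 / 3.6 = 1194 kWh in → × £0.171 = £204.25/yr
Annual savings = £531.05
Payback = £4,800 / £531.05 = 9.04 years

9.0 years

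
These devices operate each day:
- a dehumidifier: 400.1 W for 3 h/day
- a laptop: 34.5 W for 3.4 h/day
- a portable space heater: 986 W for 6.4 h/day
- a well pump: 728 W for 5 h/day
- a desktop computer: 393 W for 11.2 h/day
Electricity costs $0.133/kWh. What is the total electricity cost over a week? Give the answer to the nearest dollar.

dehumidifier: 400.1 W × 3 h × 7 d = 8,402 Wh = 8.402 kWh
laptop: 34.5 W × 3.4 h × 7 d = 821 Wh = 0.8211 kWh
portable space heater: 986 W × 6.4 h × 7 d = 44,173 Wh = 44.17 kWh
well pump: 728 W × 5 h × 7 d = 25,480 Wh = 25.48 kWh
desktop computer: 393 W × 11.2 h × 7 d = 30,811 Wh = 30.81 kWh
Total energy = 8.402 + 0.8211 + 44.17 + 25.48 + 30.81 = 109.7 kWh
Cost = 109.7 kWh × $0.133 = $14.59 ≈ $15

$15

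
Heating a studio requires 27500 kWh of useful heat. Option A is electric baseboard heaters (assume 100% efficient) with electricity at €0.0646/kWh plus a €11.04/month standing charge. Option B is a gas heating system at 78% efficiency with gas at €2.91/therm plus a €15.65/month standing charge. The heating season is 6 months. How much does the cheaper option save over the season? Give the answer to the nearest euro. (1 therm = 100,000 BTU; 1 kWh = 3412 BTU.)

€1752

Heat load = 27500 kWh × 3412 = 93,830,000 BTU
Gas: input = 93,830,000 / 0.78 = 120,294,872 BTU = 1,203 therm → 1,203 × €2.91 = €3,500.58; + 6 × €15.65 standing = €3,594.48
Electric: 93,830,000 BTU / 3412 = 27,500 kWh → × €0.0646 = €1,776.50; + 6 × €11.04 standing = €1,842.74
Difference = |€3,594.48 − €1,842.74| = €1,751.74 ≈ €1752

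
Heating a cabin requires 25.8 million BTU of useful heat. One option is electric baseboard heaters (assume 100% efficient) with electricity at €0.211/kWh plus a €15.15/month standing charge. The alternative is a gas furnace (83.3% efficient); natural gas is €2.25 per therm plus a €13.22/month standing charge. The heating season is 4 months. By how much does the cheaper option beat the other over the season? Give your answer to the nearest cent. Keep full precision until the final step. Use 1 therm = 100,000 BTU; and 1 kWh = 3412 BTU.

€906.33

Heat load = 25.8 × 10⁶ BTU = 25,800,000 BTU
Gas: input = 25,800,000 / 0.833 = 30,972,389 BTU = 309.7 therm → 309.7 × €2.25 = €696.88; + 4 × €13.22 standing = €749.76
Electric: 25,800,000 BTU / 3412 = 7,562 kWh → × €0.211 = €1,595.49; + 4 × €15.15 standing = €1,656.09
Difference = |€749.76 − €1,656.09| = €906.33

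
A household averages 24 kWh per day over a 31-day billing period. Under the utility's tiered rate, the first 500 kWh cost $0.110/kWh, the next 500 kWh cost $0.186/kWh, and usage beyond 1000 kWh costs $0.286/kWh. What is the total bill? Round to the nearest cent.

$100.38

Usage = 24 kWh/day × 31 days = 744 kWh
First 500 kWh × $0.110 = $55.00
Next 244 kWh × $0.186 = $45.38
Remaining tier: 0 kWh (not reached)
Total = $100.38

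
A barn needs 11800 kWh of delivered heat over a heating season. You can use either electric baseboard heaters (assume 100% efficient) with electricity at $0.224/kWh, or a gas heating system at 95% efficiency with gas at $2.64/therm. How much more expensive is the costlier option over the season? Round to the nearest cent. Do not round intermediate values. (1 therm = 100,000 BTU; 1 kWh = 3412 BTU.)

Heat load = 11800 kWh × 3412 = 40,261,600 BTU
Gas: input = 40,261,600 / 0.95 = 42,380,632 BTU = 423.8 therm → 423.8 × $2.64 = $1,118.85
Electric: 40,261,600 BTU / 3412 = 11,800 kWh → × $0.224 = $2,643.20
Difference = |$1,118.85 − $2,643.20| = $1,524.35

$1524.35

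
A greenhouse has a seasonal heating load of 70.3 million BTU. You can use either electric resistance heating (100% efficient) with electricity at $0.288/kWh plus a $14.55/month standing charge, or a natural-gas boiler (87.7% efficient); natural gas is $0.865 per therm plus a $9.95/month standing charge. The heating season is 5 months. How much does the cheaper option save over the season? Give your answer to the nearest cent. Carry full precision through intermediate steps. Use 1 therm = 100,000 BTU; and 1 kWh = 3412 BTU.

Heat load = 70.3 × 10⁶ BTU = 70,300,000 BTU
Gas: input = 70,300,000 / 0.877 = 80,159,635 BTU = 801.6 therm → 801.6 × $0.865 = $693.38; + 5 × $9.95 standing = $743.13
Electric: 70,300,000 BTU / 3412 = 20,600 kWh → × $0.288 = $5,933.88; + 5 × $14.55 standing = $6,006.63
Difference = |$743.13 − $6,006.63| = $5,263.50

$5263.50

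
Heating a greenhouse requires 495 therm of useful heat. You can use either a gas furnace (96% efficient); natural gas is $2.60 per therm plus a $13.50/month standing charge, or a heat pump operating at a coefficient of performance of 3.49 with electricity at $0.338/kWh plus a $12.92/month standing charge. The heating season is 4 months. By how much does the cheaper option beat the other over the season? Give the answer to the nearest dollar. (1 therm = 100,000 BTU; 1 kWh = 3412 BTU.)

$62

Heat load = 495 therm × 100,000 = 49,500,000 BTU
Gas: input = 49,500,000 / 0.96 = 51,562,500 BTU = 515.6 therm → 515.6 × $2.60 = $1,340.62; + 4 × $13.50 standing = $1,394.62
Heat pump: 49,500,000 BTU / 3412 = 14,510 kWh heat; / 3.49 = 4,157 kWh in → × $0.338 = $1,405.04; + 4 × $12.92 standing = $1,456.72
Difference = |$1,394.62 − $1,456.72| = $62.09 ≈ $62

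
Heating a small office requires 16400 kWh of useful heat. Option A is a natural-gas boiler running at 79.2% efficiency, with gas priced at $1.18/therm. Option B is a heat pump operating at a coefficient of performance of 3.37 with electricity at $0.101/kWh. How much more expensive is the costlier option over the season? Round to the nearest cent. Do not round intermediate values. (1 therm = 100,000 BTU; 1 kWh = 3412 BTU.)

$342.19

Heat load = 16400 kWh × 3412 = 55,956,800 BTU
Gas: input = 55,956,800 / 0.792 = 70,652,525 BTU = 706.5 therm → 706.5 × $1.18 = $833.70
Heat pump: 55,956,800 BTU / 3412 = 16,400 kWh heat; / 3.37 = 4,866 kWh in → × $0.101 = $491.51
Difference = |$833.70 − $491.51| = $342.19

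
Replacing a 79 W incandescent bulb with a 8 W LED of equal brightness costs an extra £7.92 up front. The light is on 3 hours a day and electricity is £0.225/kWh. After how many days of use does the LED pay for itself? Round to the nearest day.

Power saved = 79 − 8 = 71 W
Daily energy saved = 71 W × 3 h = 213 Wh = 0.213 kWh
Daily savings = 0.213 × £0.225 = £0.0479
Payback = £7.92 / £0.0479 per day = 165.3 days

165 days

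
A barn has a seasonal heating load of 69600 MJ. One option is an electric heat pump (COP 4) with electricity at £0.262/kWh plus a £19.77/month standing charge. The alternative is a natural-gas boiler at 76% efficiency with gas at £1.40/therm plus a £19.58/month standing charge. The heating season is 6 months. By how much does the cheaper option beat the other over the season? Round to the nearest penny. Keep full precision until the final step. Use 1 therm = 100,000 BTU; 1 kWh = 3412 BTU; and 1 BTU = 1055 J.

£52.33

Heat load = 69600 MJ = 69,600,000,000 J / 1055 = 65,971,564 BTU
Gas: input = 65,971,564 / 0.76 = 86,804,689 BTU = 868 therm → 868 × £1.40 = £1,215.27; + 6 × £19.58 standing = £1,332.75
Heat pump: 65,971,564 BTU / 3412 = 19,340 kWh heat; / 4 = 4,834 kWh in → × £0.262 = £1,266.45; + 6 × £19.77 standing = £1,385.07
Difference = |£1,332.75 − £1,385.07| = £52.33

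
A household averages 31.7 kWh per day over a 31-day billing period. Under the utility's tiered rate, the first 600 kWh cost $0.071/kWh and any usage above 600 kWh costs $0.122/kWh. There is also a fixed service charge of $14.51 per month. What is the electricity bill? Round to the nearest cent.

$103.80

Usage = 31.7 kWh/day × 31 days = 982.7 kWh
First 600 kWh × $0.071 = $42.60
Remaining 382.7 kWh × $0.122 = $46.69
Energy charge = $89.29; + service $14.51 = $103.80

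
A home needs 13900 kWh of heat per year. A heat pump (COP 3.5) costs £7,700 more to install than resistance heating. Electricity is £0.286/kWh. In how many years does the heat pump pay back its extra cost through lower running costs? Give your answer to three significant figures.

2.71 years

Resistance: 13900 kWh × £0.286 = £3,975.40/yr
Heat pump: 13900 / 3.5 = 3971 kWh in → × £0.286 = £1,135.83/yr
Annual savings = £2,839.57
Payback = £7,700 / £2,839.57 = 2.71 years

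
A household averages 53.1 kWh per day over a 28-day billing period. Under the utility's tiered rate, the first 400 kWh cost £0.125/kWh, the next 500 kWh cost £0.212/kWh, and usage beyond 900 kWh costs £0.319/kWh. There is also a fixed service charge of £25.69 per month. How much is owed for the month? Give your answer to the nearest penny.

£368.88

Usage = 53.1 kWh/day × 28 days = 1486.8 kWh
First 400 kWh × £0.125 = £50.00
Next 500 kWh × £0.212 = £106.00
Remaining 586.8 kWh × £0.319 = £187.19
Energy charge = £343.19; + service £25.69 = £368.88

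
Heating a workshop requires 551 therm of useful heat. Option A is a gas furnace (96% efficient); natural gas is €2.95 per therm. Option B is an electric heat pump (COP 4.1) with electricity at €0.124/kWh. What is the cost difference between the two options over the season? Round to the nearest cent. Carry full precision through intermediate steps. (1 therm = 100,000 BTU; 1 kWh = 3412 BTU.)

Heat load = 551 therm × 100,000 = 55,100,000 BTU
Gas: input = 55,100,000 / 0.96 = 57,395,833 BTU = 574 therm → 574 × €2.95 = €1,693.18
Heat pump: 55,100,000 BTU / 3412 = 16,150 kWh heat; / 4.1 = 3,939 kWh in → × €0.124 = €488.41
Difference = |€1,693.18 − €488.41| = €1,204.77

€1204.77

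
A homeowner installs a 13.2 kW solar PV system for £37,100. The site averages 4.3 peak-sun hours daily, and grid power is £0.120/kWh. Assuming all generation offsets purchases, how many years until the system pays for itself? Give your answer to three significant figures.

14.9 years

Daily generation = 13.2 kW × 4.3 h = 56.76 kWh
Annual generation = 56.76 × 365 = 20717 kWh
Annual savings = 20717 × £0.120 = £2,486.09
Payback = £37,100 / £2,486.09 = 14.9 years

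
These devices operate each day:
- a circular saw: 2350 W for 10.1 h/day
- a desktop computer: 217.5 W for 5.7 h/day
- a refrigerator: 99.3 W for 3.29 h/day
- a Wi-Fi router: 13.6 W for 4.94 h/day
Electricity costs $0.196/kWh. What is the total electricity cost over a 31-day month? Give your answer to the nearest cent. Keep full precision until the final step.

$154.14

circular saw: 2350 W × 10.1 h × 31 d = 735,785 Wh = 735.8 kWh
desktop computer: 217.5 W × 5.7 h × 31 d = 38,432 Wh = 38.43 kWh
refrigerator: 99.3 W × 3.29 h × 31 d = 10,128 Wh = 10.13 kWh
Wi-Fi router: 13.6 W × 4.94 h × 31 d = 2,083 Wh = 2.083 kWh
Total energy = 735.8 + 38.43 + 10.13 + 2.083 = 786.4 kWh
Cost = 786.4 kWh × $0.196 = $154.14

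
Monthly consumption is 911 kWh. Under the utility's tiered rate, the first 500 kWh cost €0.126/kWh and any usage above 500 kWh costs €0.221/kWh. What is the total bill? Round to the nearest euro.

First 500 kWh × €0.126 = €63.00
Remaining 411 kWh × €0.221 = €90.83
Total = €153.83 ≈ €154

€154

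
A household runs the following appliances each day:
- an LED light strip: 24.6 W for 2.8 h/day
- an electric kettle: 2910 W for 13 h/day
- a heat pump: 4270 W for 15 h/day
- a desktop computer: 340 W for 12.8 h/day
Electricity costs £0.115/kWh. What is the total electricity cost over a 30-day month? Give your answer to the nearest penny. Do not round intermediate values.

£366.74

LED light strip: 24.6 W × 2.8 h × 30 d = 2,066 Wh = 2.066 kWh
electric kettle: 2910 W × 13 h × 30 d = 1,134,900 Wh = 1,135 kWh
heat pump: 4270 W × 15 h × 30 d = 1,921,500 Wh = 1,922 kWh
desktop computer: 340 W × 12.8 h × 30 d = 130,560 Wh = 130.6 kWh
Total energy = 2.066 + 1,135 + 1,922 + 130.6 = 3,189 kWh
Cost = 3,189 kWh × £0.115 = £366.74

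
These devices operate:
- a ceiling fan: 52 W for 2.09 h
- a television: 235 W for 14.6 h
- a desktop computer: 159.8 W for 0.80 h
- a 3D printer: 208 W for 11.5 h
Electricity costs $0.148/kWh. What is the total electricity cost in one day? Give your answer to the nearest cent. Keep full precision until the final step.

ceiling fan: 52 W × 2.09 h = 109 Wh = 0.1087 kWh
television: 235 W × 14.6 h = 3,431 Wh = 3.431 kWh
desktop computer: 159.8 W × 0.80 h = 128 Wh = 0.1278 kWh
3D printer: 208 W × 11.5 h = 2,392 Wh = 2.392 kWh
Total energy = 0.1087 + 3.431 + 0.1278 + 2.392 = 6.06 kWh
Cost = 6.06 kWh × $0.148 = $0.90

$0.90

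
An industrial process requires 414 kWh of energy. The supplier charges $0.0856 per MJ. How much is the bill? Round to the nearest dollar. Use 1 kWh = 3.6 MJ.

414 kWh × (3.6 MJ/kWh) = 1,490 MJ
Cost = 1,490 MJ × $0.0856/MJ = $127.58 ≈ $128

$128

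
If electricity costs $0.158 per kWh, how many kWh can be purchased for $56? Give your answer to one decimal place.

$56 / $0.158 per kWh = 354.4 kWh

354.4 kWh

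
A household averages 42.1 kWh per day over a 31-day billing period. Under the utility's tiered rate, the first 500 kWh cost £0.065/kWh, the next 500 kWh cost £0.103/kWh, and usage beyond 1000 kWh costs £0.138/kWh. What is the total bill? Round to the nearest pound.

£126

Usage = 42.1 kWh/day × 31 days = 1305.1 kWh
First 500 kWh × £0.065 = £32.50
Next 500 kWh × £0.103 = £51.50
Remaining 305.1 kWh × £0.138 = £42.10
Total = £126.10 ≈ £126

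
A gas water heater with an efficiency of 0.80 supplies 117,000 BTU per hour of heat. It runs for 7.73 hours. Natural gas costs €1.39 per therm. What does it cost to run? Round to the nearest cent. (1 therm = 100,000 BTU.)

Heat delivered = 117,000 BTU/h × 7.73 h = 904,410 BTU
Gas input = 904,410 / 0.80 = 1,130,512 BTU
= 1,130,512 / 100,000 = 11.31 therm
Cost = 11.31 × €1.39/therm = €15.71

€15.71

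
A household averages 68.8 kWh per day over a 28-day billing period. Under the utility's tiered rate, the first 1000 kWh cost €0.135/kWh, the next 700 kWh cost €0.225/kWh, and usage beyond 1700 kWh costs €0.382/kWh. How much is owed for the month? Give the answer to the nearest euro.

€379

Usage = 68.8 kWh/day × 28 days = 1926.4 kWh
First 1000 kWh × €0.135 = €135.00
Next 700 kWh × €0.225 = €157.50
Remaining 226.4 kWh × €0.382 = €86.48
Total = €378.98 ≈ €379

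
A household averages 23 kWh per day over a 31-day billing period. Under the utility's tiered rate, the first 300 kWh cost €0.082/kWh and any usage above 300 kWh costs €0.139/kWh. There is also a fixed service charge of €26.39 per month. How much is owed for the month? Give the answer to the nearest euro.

€108

Usage = 23 kWh/day × 31 days = 713 kWh
First 300 kWh × €0.082 = €24.60
Remaining 413 kWh × €0.139 = €57.41
Energy charge = €82.01; + service €26.39 = €108.40 ≈ €108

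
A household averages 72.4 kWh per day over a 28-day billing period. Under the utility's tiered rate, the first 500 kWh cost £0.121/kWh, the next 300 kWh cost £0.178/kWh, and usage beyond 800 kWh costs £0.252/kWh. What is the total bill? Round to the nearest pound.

£423

Usage = 72.4 kWh/day × 28 days = 2027.2 kWh
First 500 kWh × £0.121 = £60.50
Next 300 kWh × £0.178 = £53.40
Remaining 1227.2 kWh × £0.252 = £309.25
Total = £423.15 ≈ £423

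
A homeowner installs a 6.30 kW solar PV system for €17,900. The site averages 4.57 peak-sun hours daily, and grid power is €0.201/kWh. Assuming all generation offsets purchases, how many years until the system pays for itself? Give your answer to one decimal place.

Daily generation = 6.30 kW × 4.57 h = 28.79 kWh
Annual generation = 28.79 × 365 = 10509 kWh
Annual savings = 10509 × €0.201 = €2,112.25
Payback = €17,900 / €2,112.25 = 8.47 years

8.5 years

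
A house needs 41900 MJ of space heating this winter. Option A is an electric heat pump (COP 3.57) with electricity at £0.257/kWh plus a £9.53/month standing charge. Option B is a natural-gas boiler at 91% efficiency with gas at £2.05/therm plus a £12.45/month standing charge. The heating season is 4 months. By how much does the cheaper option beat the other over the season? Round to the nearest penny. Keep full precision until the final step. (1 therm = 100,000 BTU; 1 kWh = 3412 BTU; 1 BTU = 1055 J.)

Heat load = 41900 MJ = 41,900,000,000 J / 1055 = 39,715,640 BTU
Gas: input = 39,715,640 / 0.91 = 43,643,560 BTU = 436.4 therm → 436.4 × £2.05 = £894.69; + 4 × £12.45 standing = £944.49
Heat pump: 39,715,640 BTU / 3412 = 11,640 kWh heat; / 3.57 = 3,261 kWh in → × £0.257 = £837.95; + 4 × £9.53 standing = £876.07
Difference = |£944.49 − £876.07| = £68.42

£68.42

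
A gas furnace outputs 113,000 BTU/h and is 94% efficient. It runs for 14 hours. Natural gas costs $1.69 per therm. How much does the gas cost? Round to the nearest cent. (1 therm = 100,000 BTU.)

Heat delivered = 113,000 BTU/h × 14 h = 1,582,000 BTU
Gas input = 1,582,000 / 0.94 = 1,682,979 BTU
= 1,682,979 / 100,000 = 16.83 therm
Cost = 16.83 × $1.69/therm = $28.44

$28.44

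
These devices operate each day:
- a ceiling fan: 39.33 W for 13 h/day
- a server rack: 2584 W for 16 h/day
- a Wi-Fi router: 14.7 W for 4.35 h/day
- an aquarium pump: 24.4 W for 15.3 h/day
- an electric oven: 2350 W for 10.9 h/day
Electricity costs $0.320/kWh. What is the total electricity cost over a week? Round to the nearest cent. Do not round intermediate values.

$152.11

ceiling fan: 39.33 W × 13 h × 7 d = 3,579 Wh = 3.579 kWh
server rack: 2584 W × 16 h × 7 d = 289,408 Wh = 289.4 kWh
Wi-Fi router: 14.7 W × 4.35 h × 7 d = 448 Wh = 0.4476 kWh
aquarium pump: 24.4 W × 15.3 h × 7 d = 2,613 Wh = 2.613 kWh
electric oven: 2350 W × 10.9 h × 7 d = 179,305 Wh = 179.3 kWh
Total energy = 3.579 + 289.4 + 0.4476 + 2.613 + 179.3 = 475.4 kWh
Cost = 475.4 kWh × $0.320 = $152.11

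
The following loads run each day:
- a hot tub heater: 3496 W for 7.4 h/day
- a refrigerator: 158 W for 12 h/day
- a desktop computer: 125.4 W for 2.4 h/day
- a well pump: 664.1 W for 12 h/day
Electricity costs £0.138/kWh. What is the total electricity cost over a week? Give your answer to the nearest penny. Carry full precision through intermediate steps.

hot tub heater: 3496 W × 7.4 h × 7 d = 181,093 Wh = 181.1 kWh
refrigerator: 158 W × 12 h × 7 d = 13,272 Wh = 13.27 kWh
desktop computer: 125.4 W × 2.4 h × 7 d = 2,107 Wh = 2.107 kWh
well pump: 664.1 W × 12 h × 7 d = 55,784 Wh = 55.78 kWh
Total energy = 181.1 + 13.27 + 2.107 + 55.78 = 252.3 kWh
Cost = 252.3 kWh × £0.138 = £34.81

£34.81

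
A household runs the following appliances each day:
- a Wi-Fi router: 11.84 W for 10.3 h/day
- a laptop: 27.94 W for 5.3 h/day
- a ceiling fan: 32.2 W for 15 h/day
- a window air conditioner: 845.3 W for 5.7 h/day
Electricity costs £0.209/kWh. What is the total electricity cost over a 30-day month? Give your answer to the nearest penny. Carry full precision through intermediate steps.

£34.93

Wi-Fi router: 11.84 W × 10.3 h × 30 d = 3,659 Wh = 3.659 kWh
laptop: 27.94 W × 5.3 h × 30 d = 4,442 Wh = 4.442 kWh
ceiling fan: 32.2 W × 15 h × 30 d = 14,490 Wh = 14.49 kWh
window air conditioner: 845.3 W × 5.7 h × 30 d = 144,546 Wh = 144.5 kWh
Total energy = 3.659 + 4.442 + 14.49 + 144.5 = 167.1 kWh
Cost = 167.1 kWh × £0.209 = £34.93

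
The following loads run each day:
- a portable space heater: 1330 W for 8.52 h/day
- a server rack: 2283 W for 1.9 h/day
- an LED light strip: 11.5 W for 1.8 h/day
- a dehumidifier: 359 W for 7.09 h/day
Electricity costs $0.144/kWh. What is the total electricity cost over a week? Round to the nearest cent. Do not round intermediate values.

$18.38

portable space heater: 1330 W × 8.52 h × 7 d = 79,321 Wh = 79.32 kWh
server rack: 2283 W × 1.9 h × 7 d = 30,364 Wh = 30.36 kWh
LED light strip: 11.5 W × 1.8 h × 7 d = 145 Wh = 0.1449 kWh
dehumidifier: 359 W × 7.09 h × 7 d = 17,817 Wh = 17.82 kWh
Total energy = 79.32 + 30.36 + 0.1449 + 17.82 = 127.6 kWh
Cost = 127.6 kWh × $0.144 = $18.38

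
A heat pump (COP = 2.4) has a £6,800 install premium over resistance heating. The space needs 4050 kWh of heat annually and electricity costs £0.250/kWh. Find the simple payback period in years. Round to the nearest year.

12 years

Resistance: 4050 kWh × £0.250 = £1,012.50/yr
Heat pump: 4050 / 2.4 = 1688 kWh in → × £0.250 = £421.88/yr
Annual savings = £590.62
Payback = £6,800 / £590.62 = 11.5 years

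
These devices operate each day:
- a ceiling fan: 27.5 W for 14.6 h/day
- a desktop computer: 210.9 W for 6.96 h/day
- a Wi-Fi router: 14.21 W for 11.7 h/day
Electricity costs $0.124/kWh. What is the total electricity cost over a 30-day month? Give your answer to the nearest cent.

$7.57

ceiling fan: 27.5 W × 14.6 h × 30 d = 12,045 Wh = 12.04 kWh
desktop computer: 210.9 W × 6.96 h × 30 d = 44,036 Wh = 44.04 kWh
Wi-Fi router: 14.21 W × 11.7 h × 30 d = 4,988 Wh = 4.988 kWh
Total energy = 12.04 + 44.04 + 4.988 = 61.07 kWh
Cost = 61.07 kWh × $0.124 = $7.57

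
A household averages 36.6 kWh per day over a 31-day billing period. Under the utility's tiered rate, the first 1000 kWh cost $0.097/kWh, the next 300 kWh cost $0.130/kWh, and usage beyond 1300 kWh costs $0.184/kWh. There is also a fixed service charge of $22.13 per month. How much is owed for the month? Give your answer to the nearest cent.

$136.63

Usage = 36.6 kWh/day × 31 days = 1134.6 kWh
First 1000 kWh × $0.097 = $97.00
Next 134.6 kWh × $0.130 = $17.50
Remaining tier: 0 kWh (not reached)
Energy charge = $114.50; + service $22.13 = $136.63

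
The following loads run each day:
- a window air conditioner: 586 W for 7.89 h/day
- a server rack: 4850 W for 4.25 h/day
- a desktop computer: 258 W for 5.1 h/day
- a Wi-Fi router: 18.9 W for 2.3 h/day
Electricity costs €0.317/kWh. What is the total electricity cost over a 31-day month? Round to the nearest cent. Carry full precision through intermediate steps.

window air conditioner: 586 W × 7.89 h × 31 d = 143,330 Wh = 143.3 kWh
server rack: 4850 W × 4.25 h × 31 d = 638,988 Wh = 639 kWh
desktop computer: 258 W × 5.1 h × 31 d = 40,790 Wh = 40.79 kWh
Wi-Fi router: 18.9 W × 2.3 h × 31 d = 1,348 Wh = 1.348 kWh
Total energy = 143.3 + 639 + 40.79 + 1.348 = 824.5 kWh
Cost = 824.5 kWh × €0.317 = €261.35

€261.35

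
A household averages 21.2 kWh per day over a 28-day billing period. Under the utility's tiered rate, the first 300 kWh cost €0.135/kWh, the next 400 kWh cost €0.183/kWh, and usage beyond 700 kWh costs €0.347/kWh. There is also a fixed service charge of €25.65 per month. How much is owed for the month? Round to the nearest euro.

Usage = 21.2 kWh/day × 28 days = 593.6 kWh
First 300 kWh × €0.135 = €40.50
Next 293.6 kWh × €0.183 = €53.73
Remaining tier: 0 kWh (not reached)
Energy charge = €94.23; + service €25.65 = €119.88 ≈ €120

€120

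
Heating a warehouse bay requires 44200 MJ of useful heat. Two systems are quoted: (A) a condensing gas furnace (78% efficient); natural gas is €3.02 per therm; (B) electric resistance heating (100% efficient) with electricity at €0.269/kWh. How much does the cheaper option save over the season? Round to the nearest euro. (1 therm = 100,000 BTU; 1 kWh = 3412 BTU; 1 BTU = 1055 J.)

€1681

Heat load = 44200 MJ = 44,200,000,000 J / 1055 = 41,895,735 BTU
Gas: input = 41,895,735 / 0.78 = 53,712,480 BTU = 537.1 therm → 537.1 × €3.02 = €1,622.12
Electric: 41,895,735 BTU / 3412 = 12,280 kWh → × €0.269 = €3,303.03
Difference = |€1,622.12 − €3,303.03| = €1,680.92 ≈ €1681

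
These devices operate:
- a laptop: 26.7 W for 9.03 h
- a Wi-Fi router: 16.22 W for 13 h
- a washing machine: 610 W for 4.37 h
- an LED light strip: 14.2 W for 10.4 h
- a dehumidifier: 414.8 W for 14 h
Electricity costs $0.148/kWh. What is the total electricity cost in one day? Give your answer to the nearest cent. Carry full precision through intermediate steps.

laptop: 26.7 W × 9.03 h = 241 Wh = 0.2411 kWh
Wi-Fi router: 16.22 W × 13 h = 211 Wh = 0.2109 kWh
washing machine: 610 W × 4.37 h = 2,666 Wh = 2.666 kWh
LED light strip: 14.2 W × 10.4 h = 148 Wh = 0.1477 kWh
dehumidifier: 414.8 W × 14 h = 5,807 Wh = 5.807 kWh
Total energy = 0.2411 + 0.2109 + 2.666 + 0.1477 + 5.807 = 9.073 kWh
Cost = 9.073 kWh × $0.148 = $1.34

$1.34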